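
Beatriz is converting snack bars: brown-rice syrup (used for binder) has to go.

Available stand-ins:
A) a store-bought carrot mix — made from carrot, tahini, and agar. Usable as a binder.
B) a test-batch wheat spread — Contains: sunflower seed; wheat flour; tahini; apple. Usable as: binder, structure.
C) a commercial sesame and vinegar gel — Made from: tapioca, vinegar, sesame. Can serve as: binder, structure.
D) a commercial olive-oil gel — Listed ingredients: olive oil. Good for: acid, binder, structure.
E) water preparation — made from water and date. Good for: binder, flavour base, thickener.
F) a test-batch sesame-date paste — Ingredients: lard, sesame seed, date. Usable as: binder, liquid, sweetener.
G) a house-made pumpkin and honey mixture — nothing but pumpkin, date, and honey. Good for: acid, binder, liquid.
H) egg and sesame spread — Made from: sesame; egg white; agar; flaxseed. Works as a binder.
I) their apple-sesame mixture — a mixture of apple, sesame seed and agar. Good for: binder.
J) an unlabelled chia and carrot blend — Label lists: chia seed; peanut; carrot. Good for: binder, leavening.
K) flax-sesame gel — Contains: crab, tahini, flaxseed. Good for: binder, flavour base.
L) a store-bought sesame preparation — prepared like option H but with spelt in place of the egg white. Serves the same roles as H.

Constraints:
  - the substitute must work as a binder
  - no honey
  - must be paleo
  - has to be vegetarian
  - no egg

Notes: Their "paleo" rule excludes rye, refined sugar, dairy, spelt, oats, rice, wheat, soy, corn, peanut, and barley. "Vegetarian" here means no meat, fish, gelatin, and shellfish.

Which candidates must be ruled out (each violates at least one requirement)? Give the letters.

A: paleo, no honey — keep
B: has wheat flour, so not paleo — no
C: works as a binder, vegetarian, paleo — keep
D: only olive oil; none excluded — valid
E: works as a binder, no honey, paleo — OK
F: has lard, so not vegetarian — out
G: has honey, so not honey-free — out
H: has egg white, so not egg-free — out
I: works as a binder, paleo, vegetarian — OK
J: has peanut, so not paleo — out
K: has crab, so not vegetarian — out
L: has spelt, so not paleo — no

B, F, G, H, J, K, L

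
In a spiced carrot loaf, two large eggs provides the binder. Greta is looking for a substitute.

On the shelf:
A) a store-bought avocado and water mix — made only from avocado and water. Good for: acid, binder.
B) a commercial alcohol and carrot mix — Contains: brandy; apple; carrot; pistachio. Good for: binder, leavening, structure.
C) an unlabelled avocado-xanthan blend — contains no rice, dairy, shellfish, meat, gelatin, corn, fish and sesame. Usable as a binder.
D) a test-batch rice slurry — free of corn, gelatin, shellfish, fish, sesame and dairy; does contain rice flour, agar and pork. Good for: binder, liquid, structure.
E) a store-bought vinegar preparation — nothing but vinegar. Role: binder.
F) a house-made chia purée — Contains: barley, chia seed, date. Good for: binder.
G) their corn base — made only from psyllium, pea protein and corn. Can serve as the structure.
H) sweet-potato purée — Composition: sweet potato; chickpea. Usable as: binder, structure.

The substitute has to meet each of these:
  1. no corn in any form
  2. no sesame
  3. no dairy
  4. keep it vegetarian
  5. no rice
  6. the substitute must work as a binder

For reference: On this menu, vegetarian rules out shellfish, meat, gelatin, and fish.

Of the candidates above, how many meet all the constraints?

6

A: works as a binder, no dairy, no sesame — keep
B: brandy and pistachio etc. — none of it excluded — keep
C: no dairy, vegetarian — OK
D: has pork, so not vegetarian; has rice flour, so not rice-free — out
E: only vinegar; none excluded — keep
F: no rice, no corn — valid
G: not usable as a binder; has corn, so not corn-free — reject
H: no corn, no dairy — OK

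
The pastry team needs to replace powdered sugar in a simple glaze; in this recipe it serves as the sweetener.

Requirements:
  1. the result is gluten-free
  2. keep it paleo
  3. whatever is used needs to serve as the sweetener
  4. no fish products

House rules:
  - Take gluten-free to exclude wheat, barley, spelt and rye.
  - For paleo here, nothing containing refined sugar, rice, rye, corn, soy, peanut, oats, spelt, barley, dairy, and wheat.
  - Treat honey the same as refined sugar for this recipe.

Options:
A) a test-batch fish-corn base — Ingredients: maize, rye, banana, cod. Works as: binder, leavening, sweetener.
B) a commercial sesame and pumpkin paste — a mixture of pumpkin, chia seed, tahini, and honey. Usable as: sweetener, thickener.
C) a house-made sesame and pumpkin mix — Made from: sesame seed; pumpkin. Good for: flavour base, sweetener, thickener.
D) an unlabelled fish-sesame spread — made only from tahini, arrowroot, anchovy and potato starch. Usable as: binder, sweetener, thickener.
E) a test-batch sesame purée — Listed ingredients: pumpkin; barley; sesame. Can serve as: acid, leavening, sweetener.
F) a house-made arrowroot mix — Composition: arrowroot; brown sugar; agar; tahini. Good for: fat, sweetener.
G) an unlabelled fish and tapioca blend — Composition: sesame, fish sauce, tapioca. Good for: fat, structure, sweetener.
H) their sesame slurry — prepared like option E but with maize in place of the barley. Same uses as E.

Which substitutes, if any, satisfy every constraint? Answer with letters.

A: has rye, so not gluten-free; has maize, so not paleo (and 1 more) — out
B: has honey, so not paleo — reject
C: only sesame seed and pumpkin; none excluded — OK
D: has anchovy, so not fish-free — no
E: has barley, so not gluten-free; has barley, so not paleo — no
F: has brown sugar, so not paleo — reject
G: has fish sauce, so not fish-free — out
H: has maize, so not paleo — no

C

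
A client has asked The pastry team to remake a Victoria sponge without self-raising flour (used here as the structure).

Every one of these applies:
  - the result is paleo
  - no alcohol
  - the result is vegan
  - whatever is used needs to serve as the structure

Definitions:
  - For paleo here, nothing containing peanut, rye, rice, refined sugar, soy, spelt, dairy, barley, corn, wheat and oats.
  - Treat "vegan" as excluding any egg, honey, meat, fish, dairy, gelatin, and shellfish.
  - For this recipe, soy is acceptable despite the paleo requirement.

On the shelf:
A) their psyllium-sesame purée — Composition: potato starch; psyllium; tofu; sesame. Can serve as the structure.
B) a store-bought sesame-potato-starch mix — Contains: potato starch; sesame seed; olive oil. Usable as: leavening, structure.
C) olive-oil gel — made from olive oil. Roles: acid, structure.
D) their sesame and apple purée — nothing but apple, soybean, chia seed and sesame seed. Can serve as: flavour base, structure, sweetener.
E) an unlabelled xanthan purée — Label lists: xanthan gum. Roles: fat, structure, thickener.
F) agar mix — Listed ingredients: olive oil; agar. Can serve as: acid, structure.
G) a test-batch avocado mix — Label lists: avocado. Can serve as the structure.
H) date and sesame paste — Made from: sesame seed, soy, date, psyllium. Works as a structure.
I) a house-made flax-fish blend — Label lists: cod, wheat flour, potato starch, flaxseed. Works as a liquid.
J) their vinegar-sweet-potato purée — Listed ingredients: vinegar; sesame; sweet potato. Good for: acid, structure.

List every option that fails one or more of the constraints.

A: soy is permitted under the paleo carve-out; nothing else excluded — OK
B: only sesame seed, potato starch and olive oil; none excluded — valid
C: works as a structure, no alcohol, paleo — valid
D: soy is permitted under the paleo carve-out; nothing else excluded — keep
E: works as a structure, paleo, vegan — OK
F: only olive oil and agar; none excluded — valid
G: only avocado; none excluded — keep
H: soy is permitted under the paleo carve-out; nothing else excluded — valid
I: not usable as a structure; has wheat flour, so not paleo (and 1 more) — out
J: vegan, no alcohol — valid

I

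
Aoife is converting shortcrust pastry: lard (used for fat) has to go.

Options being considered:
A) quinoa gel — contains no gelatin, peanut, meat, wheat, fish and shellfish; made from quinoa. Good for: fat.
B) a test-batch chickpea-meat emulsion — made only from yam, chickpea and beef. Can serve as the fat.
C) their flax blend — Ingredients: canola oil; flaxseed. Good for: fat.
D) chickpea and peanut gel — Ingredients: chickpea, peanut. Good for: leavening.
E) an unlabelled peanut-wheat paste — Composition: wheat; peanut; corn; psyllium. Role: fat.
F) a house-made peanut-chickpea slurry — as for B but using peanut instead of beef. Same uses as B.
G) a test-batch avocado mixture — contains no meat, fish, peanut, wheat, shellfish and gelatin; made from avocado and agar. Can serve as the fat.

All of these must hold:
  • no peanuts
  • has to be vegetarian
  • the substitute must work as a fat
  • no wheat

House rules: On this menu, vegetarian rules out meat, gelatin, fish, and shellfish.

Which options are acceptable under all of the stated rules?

A: works as a fat, vegetarian, no wheat — valid
B: has beef, so not vegetarian — no
C: all constraints satisfied — OK
D: not usable as a fat; has peanut, so not peanut-free — out
E: has peanut, so not peanut-free; has wheat, so not wheat-free — no
F: has peanut, so not peanut-free — out
G: works as a fat, vegetarian, no wheat — valid

A, C, G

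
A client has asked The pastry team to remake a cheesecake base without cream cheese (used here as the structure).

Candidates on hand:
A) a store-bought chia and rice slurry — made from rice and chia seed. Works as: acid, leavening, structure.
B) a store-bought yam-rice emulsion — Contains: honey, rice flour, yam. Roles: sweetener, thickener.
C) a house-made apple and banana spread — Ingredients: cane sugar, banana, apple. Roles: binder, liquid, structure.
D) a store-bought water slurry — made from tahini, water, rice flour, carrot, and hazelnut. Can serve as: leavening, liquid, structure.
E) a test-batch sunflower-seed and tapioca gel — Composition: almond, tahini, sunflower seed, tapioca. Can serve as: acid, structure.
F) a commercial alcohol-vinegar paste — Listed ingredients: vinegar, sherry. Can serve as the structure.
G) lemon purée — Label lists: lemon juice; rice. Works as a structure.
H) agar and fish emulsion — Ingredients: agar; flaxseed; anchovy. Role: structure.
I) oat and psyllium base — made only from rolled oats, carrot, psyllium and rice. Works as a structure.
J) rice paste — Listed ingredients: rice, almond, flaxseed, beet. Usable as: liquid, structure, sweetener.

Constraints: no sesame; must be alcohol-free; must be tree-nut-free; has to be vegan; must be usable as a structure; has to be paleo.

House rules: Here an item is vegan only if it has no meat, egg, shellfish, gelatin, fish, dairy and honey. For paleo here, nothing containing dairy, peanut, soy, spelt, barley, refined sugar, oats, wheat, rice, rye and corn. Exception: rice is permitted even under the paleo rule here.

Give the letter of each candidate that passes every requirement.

A: rice is permitted under the paleo carve-out; nothing else excluded — valid
B: not usable as a structure; has honey, so not vegan — reject
C: has cane sugar, so not paleo — no
D: has hazelnut, so not tree-nut-free; has tahini, so not sesame-free — out
E: has almond, so not tree-nut-free; has tahini, so not sesame-free — reject
F: has sherry, so not alcohol-free — no
G: rice is permitted under the paleo carve-out; nothing else excluded — OK
H: has anchovy, so not vegan — reject
I: has rolled oats, so not paleo — no
J: has almond, so not tree-nut-free — out

A, G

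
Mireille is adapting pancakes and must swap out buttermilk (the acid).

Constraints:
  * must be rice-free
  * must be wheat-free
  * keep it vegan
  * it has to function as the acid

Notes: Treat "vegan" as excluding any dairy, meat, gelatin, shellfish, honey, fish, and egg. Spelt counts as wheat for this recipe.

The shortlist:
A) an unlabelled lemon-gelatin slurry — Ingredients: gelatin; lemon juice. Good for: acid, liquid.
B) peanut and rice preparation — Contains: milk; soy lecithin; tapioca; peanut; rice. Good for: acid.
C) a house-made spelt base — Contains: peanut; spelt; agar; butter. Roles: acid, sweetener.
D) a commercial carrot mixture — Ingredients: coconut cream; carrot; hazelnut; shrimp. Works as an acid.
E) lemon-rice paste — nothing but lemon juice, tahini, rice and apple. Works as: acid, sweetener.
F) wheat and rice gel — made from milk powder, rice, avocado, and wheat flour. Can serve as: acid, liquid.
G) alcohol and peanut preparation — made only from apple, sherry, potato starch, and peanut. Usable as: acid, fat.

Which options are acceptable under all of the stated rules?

G

A: has gelatin, so not vegan — out
B: has milk, so not vegan; has rice, so not rice-free — reject
C: has butter, so not vegan; has spelt, so not wheat-free — reject
D: has shrimp, so not vegan — reject
E: has rice, so not rice-free — out
F: has milk powder, so not vegan; has rice, so not rice-free (and 1 more) — reject
G: sherry and peanut etc. — none of it excluded — keep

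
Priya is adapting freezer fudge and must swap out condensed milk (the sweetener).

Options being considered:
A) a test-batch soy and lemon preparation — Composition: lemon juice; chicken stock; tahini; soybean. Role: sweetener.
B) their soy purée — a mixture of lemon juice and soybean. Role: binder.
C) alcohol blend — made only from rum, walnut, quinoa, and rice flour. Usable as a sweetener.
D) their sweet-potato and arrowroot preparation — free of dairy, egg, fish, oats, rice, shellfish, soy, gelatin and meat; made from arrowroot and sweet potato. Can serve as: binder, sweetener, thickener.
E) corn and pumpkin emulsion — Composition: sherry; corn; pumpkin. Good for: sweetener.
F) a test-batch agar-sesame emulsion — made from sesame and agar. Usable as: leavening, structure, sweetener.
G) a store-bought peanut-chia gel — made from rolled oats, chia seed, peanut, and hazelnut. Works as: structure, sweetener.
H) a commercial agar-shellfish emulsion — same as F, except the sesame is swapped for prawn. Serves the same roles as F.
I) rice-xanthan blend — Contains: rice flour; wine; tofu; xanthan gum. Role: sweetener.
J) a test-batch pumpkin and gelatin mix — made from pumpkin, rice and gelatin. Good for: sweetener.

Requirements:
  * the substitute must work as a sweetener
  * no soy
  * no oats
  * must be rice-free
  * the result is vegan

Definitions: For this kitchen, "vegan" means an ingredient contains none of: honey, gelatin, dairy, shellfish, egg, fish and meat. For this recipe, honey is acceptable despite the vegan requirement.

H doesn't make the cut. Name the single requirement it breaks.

vegan

usable as a sweetener: satisfied
vegan: has prawn — fails
soy-free: satisfied
rice-free: satisfied
oat-free: satisfied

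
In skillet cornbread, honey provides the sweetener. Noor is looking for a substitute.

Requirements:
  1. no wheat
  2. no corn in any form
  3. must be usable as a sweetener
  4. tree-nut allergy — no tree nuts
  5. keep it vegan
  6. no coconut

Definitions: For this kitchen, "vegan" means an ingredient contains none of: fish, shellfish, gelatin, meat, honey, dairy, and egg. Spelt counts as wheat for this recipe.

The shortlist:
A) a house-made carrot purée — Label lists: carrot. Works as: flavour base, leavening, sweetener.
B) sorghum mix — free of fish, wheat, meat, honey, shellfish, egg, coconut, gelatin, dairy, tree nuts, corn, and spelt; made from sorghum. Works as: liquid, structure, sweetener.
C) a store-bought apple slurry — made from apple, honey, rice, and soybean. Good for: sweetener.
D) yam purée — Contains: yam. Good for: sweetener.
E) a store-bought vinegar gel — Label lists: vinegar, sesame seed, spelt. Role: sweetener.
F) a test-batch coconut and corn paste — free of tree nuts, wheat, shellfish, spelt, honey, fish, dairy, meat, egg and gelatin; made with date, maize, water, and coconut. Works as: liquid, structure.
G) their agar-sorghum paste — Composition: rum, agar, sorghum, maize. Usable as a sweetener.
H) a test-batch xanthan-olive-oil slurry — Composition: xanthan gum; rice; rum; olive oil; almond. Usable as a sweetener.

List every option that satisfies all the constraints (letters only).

A, B, D

A: works as a sweetener, no corn, no coconut — OK
B: nothing on the exclusion list — keep
C: has honey, so not vegan — no
D: no coconut, no corn — keep
E: has spelt, so not wheat-free — out
F: not usable as a sweetener; has coconut, so not coconut-free (and 1 more) — out
G: has maize, so not corn-free — reject
H: has almond, so not tree-nut-free — no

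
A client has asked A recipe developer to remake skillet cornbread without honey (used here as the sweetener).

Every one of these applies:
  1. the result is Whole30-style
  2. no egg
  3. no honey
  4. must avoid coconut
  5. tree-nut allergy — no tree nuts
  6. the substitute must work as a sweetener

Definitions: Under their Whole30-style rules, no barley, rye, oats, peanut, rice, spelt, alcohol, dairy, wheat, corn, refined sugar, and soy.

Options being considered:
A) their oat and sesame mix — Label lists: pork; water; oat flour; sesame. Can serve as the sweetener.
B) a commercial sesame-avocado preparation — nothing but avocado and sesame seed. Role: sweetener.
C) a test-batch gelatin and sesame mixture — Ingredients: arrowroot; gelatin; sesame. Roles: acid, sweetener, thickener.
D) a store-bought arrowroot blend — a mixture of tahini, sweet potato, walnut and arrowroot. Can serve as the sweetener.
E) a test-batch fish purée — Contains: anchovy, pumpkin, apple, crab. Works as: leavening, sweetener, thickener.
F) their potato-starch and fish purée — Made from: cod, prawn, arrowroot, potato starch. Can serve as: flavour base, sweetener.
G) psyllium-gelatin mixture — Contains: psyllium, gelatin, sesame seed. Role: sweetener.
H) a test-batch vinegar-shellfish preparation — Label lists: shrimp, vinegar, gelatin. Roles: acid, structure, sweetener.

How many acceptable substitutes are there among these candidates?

6

A: has oat flour, so not Whole30-style — reject
B: works as a sweetener, no egg, no honey — OK
C: only gelatin, sesame, and arrowroot; none excluded — valid
D: has walnut, so not tree-nut-free — out
E: anchovy and crab etc. — none of it excluded — keep
F: cod and prawn etc. — none of it excluded — keep
G: every rule checks out — keep
H: only gelatin, shrimp, and vinegar; none excluded — keep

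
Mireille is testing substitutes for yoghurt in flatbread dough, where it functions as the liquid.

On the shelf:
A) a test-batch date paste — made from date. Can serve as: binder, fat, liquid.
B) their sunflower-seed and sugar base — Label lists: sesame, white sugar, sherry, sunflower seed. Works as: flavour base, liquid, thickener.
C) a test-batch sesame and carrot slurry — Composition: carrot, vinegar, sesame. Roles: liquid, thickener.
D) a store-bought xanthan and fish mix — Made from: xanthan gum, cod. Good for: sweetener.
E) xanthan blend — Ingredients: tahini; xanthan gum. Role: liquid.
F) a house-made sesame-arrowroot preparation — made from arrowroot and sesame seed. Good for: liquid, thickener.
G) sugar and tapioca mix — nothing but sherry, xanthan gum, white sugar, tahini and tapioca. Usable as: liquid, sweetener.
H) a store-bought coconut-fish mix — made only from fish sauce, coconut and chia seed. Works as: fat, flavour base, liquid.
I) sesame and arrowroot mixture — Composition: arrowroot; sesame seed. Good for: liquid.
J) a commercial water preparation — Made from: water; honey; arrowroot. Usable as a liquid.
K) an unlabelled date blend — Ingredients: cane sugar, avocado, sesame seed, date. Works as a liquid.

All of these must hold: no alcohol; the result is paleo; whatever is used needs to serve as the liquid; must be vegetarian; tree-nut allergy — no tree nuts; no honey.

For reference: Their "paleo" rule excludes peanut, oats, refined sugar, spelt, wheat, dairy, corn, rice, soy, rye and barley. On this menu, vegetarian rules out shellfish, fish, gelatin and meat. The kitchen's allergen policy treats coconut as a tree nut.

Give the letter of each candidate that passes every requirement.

A, C, E, F, I

A: nothing on the exclusion list — valid
B: has white sugar, so not paleo; has sherry, so not alcohol-free — no
C: nothing on the exclusion list — valid
D: not usable as a liquid; has cod, so not vegetarian — no
E: nothing on the exclusion list — OK
F: every rule checks out — keep
G: has white sugar, so not paleo; has sherry, so not alcohol-free — out
H: has fish sauce, so not vegetarian; has coconut, so not tree-nut-free — out
I: works as a liquid, no honey, no alcohol — keep
J: has honey, so not honey-free — reject
K: has cane sugar, so not paleo — no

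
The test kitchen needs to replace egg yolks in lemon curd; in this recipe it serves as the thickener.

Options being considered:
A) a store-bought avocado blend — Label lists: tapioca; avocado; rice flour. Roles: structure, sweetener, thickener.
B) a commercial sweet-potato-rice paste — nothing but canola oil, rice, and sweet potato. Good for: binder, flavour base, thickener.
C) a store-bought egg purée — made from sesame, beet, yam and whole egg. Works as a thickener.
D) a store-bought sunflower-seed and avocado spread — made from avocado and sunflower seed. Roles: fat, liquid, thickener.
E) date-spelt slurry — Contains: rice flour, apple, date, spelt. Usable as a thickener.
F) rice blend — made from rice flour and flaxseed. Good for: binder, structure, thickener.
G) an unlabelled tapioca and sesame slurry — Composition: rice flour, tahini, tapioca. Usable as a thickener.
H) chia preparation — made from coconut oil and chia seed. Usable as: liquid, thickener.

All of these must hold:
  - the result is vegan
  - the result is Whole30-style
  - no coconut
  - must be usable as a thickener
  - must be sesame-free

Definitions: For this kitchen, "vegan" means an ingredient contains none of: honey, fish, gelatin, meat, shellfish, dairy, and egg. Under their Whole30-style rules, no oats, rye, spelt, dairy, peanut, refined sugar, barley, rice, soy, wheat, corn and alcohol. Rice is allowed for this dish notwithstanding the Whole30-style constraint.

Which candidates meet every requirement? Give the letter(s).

A, B, D, F

A: rice is permitted under the Whole30-style carve-out; nothing else excluded — OK
B: rice is permitted under the Whole30-style carve-out; nothing else excluded — keep
C: has whole egg, so not vegan; has sesame, so not sesame-free — reject
D: every rule checks out — OK
E: has spelt, so not Whole30-style — no
F: rice is permitted under the Whole30-style carve-out; nothing else excluded — keep
G: has tahini, so not sesame-free — out
H: has coconut oil, so not coconut-free — out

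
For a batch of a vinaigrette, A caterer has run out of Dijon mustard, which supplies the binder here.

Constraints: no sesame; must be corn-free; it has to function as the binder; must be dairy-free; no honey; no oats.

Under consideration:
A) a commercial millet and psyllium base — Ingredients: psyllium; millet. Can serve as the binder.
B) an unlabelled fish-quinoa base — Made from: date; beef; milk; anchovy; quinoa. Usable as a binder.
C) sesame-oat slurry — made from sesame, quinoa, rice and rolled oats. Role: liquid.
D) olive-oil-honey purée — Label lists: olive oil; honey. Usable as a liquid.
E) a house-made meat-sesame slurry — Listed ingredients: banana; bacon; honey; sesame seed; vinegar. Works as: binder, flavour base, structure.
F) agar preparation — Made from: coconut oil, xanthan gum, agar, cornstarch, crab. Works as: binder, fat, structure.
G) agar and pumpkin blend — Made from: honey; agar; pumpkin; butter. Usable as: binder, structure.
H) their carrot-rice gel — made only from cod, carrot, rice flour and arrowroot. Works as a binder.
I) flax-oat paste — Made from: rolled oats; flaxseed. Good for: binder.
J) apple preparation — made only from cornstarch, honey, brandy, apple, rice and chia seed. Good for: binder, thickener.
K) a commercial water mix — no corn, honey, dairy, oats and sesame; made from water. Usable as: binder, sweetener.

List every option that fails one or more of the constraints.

A: all constraints satisfied — valid
B: has milk, so not dairy-free — no
C: not usable as a binder; has rolled oats, so not oat-free (and 1 more) — no
D: not usable as a binder; has honey, so not honey-free — out
E: has honey, so not honey-free; has sesame seed, so not sesame-free — no
F: has cornstarch, so not corn-free — no
G: has butter, so not dairy-free; has honey, so not honey-free — reject
H: every rule checks out — valid
I: has rolled oats, so not oat-free — reject
J: has honey, so not honey-free; has cornstarch, so not corn-free — out
K: all constraints satisfied — keep

B, C, D, E, F, G, I, J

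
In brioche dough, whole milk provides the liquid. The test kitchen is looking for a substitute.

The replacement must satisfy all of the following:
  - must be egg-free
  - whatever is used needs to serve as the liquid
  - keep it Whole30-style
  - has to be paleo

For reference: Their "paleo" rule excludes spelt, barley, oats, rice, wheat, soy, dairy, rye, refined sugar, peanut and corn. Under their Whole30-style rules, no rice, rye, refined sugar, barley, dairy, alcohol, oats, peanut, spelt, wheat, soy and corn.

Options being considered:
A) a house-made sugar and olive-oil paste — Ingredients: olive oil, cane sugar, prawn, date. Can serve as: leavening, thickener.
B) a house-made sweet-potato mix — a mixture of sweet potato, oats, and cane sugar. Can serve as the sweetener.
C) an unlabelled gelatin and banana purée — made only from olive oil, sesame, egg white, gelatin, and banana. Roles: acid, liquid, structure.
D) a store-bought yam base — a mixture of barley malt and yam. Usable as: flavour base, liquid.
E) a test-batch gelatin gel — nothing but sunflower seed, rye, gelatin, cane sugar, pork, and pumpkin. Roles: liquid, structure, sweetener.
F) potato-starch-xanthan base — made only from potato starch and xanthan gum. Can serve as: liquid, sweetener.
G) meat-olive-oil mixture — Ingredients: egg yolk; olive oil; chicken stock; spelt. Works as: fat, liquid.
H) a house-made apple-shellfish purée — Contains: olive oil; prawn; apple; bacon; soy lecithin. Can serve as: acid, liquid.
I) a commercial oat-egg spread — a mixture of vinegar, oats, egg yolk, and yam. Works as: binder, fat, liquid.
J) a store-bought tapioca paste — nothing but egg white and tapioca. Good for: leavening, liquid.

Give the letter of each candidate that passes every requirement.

F

A: not usable as a liquid; has cane sugar, so not paleo (and 1 more) — reject
B: not usable as a liquid; has oats, so not paleo (and 1 more) — out
C: has egg white, so not egg-free — reject
D: has barley malt, so not paleo; has barley malt, so not Whole30-style — reject
E: has rye, so not paleo; has rye, so not Whole30-style — no
F: nothing on the exclusion list — valid
G: has spelt, so not paleo; has spelt, so not Whole30-style (and 1 more) — no
H: has soy lecithin, so not paleo; has soy lecithin, so not Whole30-style — no
I: has oats, so not paleo; has oats, so not Whole30-style (and 1 more) — no
J: has egg white, so not egg-free — no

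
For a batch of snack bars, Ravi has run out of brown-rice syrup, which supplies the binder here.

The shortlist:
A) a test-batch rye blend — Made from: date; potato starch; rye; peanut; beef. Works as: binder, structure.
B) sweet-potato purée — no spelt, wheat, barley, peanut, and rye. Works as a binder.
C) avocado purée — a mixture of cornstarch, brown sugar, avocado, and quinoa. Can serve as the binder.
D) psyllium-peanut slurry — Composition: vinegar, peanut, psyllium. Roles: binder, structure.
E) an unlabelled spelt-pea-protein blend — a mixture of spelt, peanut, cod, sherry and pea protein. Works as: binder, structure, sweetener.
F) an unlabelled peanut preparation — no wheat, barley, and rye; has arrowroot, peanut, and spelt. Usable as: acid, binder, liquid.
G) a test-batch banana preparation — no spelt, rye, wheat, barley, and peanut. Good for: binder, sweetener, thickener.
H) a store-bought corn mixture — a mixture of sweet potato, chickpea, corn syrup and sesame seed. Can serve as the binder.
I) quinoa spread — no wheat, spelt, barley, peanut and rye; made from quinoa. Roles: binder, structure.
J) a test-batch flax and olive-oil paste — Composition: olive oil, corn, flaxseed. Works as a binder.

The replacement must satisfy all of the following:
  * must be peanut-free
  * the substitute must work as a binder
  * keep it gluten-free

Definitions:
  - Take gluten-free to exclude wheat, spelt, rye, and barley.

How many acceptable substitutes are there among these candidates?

A: has rye, so not gluten-free; has peanut, so not peanut-free — out
B: no peanut, gluten-free — keep
C: all constraints satisfied — keep
D: has peanut, so not peanut-free — no
E: has spelt, so not gluten-free; has peanut, so not peanut-free — reject
F: has spelt, so not gluten-free; has peanut, so not peanut-free — no
G: no peanut, gluten-free — OK
H: every rule checks out — keep
I: works as a binder, gluten-free, no peanut — OK
J: works as a binder, no peanut, gluten-free — keep

6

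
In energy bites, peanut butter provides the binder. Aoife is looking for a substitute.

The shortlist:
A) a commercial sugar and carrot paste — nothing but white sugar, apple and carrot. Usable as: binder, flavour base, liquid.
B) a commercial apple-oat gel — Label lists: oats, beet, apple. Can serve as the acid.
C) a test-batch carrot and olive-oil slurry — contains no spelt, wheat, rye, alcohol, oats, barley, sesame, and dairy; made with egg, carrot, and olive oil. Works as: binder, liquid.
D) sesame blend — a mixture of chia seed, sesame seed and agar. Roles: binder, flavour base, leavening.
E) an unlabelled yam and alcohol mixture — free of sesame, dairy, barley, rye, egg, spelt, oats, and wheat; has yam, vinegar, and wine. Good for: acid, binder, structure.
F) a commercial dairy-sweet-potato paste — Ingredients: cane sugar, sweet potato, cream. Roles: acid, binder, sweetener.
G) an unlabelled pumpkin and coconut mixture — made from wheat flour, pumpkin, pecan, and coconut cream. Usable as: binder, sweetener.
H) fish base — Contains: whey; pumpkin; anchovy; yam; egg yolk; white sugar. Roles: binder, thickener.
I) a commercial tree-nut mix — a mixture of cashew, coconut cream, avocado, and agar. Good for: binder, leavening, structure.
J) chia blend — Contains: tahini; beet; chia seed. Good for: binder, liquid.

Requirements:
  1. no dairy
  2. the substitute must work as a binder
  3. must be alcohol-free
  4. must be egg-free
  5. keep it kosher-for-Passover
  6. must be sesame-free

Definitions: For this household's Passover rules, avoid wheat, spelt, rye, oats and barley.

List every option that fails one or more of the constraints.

A: every rule checks out — OK
B: not usable as a binder; has oats, so not kosher-for-Passover — out
C: has egg, so not egg-free — out
D: has sesame seed, so not sesame-free — reject
E: has wine, so not alcohol-free — out
F: has cream, so not dairy-free — no
G: has wheat flour, so not kosher-for-Passover — no
H: has egg yolk, so not egg-free; has whey, so not dairy-free — reject
I: coconut cream and cashew etc. — none of it excluded — valid
J: has tahini, so not sesame-free — out

B, C, D, E, F, G, H, J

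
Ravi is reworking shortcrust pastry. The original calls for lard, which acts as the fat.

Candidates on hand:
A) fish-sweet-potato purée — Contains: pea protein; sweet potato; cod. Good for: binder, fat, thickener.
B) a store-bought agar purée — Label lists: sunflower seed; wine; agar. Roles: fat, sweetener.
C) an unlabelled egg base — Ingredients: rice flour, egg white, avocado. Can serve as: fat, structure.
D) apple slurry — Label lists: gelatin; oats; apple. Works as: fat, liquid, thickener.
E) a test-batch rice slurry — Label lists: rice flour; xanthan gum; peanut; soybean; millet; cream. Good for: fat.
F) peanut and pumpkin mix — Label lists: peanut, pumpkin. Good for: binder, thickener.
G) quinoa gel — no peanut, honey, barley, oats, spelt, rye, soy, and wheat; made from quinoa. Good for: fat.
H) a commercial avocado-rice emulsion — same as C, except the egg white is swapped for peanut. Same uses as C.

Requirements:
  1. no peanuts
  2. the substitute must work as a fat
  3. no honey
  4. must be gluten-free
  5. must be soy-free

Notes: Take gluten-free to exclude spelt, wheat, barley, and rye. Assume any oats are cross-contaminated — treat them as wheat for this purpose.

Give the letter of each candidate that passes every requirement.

A: works as a fat, no soy, gluten-free — keep
B: nothing on the exclusion list — valid
C: every rule checks out — keep
D: has oats, so not gluten-free — reject
E: has soybean, so not soy-free; has peanut, so not peanut-free — reject
F: not usable as a fat; has peanut, so not peanut-free — no
G: every rule checks out — keep
H: has peanut, so not peanut-free — reject

A, B, C, G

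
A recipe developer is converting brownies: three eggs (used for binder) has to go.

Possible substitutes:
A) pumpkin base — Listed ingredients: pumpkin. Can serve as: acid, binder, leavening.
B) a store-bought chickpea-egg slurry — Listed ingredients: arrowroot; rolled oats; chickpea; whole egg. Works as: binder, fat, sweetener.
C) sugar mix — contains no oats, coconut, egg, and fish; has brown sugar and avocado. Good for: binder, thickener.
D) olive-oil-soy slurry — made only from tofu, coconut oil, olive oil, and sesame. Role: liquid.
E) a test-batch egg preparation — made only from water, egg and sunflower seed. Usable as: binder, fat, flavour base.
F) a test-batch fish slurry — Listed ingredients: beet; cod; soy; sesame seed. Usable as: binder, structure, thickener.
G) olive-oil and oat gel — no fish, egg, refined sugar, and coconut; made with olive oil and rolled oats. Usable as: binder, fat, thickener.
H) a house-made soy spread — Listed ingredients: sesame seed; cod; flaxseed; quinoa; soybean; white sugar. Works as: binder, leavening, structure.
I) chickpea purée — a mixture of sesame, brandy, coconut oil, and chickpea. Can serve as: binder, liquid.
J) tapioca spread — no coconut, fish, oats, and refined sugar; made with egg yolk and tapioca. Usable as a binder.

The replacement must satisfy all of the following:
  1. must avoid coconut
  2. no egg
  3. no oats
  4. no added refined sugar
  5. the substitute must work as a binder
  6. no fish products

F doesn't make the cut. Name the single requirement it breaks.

fish-free

usable as a binder: satisfied
oat-free: satisfied
no-added-sugar: satisfied
coconut-free: satisfied
egg-free: satisfied
fish-free: has cod — fails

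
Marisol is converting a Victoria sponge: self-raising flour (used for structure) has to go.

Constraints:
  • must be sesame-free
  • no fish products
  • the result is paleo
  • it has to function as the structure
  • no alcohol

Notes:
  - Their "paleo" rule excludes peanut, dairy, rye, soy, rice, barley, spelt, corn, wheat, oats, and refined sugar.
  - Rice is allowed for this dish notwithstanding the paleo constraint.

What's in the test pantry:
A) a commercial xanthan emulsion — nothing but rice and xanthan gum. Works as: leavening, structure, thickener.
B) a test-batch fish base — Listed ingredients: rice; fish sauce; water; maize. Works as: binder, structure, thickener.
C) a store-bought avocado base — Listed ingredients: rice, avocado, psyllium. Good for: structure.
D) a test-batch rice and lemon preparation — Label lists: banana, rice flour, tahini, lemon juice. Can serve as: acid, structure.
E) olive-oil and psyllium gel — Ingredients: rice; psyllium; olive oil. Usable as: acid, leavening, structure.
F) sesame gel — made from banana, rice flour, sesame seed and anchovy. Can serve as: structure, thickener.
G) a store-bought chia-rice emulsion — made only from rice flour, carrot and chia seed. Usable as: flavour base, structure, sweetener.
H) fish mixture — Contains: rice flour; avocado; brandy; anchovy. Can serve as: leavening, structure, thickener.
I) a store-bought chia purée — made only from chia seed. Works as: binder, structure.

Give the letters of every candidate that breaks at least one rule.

A: rice is permitted under the paleo carve-out; nothing else excluded — OK
B: has maize, so not paleo; has fish sauce, so not fish-free — out
C: rice is permitted under the paleo carve-out; nothing else excluded — valid
D: has tahini, so not sesame-free — no
E: rice is permitted under the paleo carve-out; nothing else excluded — keep
F: has sesame seed, so not sesame-free; has anchovy, so not fish-free — no
G: rice is permitted under the paleo carve-out; nothing else excluded — valid
H: has anchovy, so not fish-free; has brandy, so not alcohol-free — out
I: every rule checks out — keep

B, D, F, H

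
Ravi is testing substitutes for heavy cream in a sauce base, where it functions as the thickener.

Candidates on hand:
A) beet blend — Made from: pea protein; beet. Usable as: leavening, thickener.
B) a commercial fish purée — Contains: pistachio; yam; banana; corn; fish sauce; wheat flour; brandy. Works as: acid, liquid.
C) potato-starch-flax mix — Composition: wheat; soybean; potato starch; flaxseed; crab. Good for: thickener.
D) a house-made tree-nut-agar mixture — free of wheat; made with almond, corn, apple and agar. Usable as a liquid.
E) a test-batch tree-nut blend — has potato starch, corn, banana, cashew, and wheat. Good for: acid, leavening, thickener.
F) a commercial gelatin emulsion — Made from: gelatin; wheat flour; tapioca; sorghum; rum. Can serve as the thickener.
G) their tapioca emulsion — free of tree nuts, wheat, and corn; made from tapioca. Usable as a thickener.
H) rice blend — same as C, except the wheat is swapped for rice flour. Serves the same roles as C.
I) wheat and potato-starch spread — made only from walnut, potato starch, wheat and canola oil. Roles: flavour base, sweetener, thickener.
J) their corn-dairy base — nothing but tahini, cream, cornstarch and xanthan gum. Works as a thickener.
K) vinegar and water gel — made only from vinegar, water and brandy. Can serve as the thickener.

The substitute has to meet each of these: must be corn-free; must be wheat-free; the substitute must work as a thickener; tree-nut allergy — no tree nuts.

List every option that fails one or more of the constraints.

B, C, D, E, F, I, J

A: only beet and pea protein; none excluded — OK
B: not usable as a thickener; has corn, so not corn-free (and 2 more) — no
C: has wheat, so not wheat-free — out
D: not usable as a thickener; has corn, so not corn-free (and 1 more) — reject
E: has corn, so not corn-free; has wheat, so not wheat-free (and 1 more) — reject
F: has wheat flour, so not wheat-free — no
G: works as a thickener, no wheat, no tree nuts — valid
H: works as a thickener, no corn, no tree nuts — keep
I: has wheat, so not wheat-free; has walnut, so not tree-nut-free — no
J: has cornstarch, so not corn-free — no
K: no corn, no wheat — valid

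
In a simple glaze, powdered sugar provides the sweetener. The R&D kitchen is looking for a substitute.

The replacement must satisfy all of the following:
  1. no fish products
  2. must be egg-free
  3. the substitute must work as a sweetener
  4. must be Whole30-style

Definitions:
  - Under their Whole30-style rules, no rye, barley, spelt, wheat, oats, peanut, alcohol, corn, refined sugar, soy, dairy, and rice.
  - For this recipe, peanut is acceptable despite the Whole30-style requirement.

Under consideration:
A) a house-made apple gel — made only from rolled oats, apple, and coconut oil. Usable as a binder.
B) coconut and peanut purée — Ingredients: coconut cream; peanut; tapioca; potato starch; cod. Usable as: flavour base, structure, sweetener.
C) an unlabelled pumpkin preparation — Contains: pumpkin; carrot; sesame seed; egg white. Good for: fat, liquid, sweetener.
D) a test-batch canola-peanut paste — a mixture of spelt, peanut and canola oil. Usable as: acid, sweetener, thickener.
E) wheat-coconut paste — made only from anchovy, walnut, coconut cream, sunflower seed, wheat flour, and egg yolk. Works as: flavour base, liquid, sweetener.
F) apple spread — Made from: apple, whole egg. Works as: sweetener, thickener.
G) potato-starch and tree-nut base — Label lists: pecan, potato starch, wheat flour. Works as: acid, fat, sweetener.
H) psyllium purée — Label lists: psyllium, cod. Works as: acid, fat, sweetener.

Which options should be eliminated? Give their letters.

A: not usable as a sweetener; has rolled oats, so not Whole30-style — out
B: has cod, so not fish-free — reject
C: has egg white, so not egg-free — no
D: has spelt, so not Whole30-style — no
E: has wheat flour, so not Whole30-style; has anchovy, so not fish-free (and 1 more) — no
F: has whole egg, so not egg-free — no
G: has wheat flour, so not Whole30-style — no
H: has cod, so not fish-free — no

A, B, C, D, E, F, G, H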